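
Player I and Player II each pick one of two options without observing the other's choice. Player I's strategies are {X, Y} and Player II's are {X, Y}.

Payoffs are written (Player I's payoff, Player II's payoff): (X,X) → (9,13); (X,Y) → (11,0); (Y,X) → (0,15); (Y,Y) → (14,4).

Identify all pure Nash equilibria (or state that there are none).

(X, X): Player I gets 9 ≥ 0 from Y, and Player II gets 13 ≥ 0 from Y — Nash equilibrium.
(X, Y): Player I prefers Y (14 > 11); Player II prefers X (13 > 0) — not an equilibrium.
(Y, X): Player I prefers X (9 > 0) — not an equilibrium.
(Y, Y): Player II prefers X (15 > 4) — not an equilibrium.

(X, X)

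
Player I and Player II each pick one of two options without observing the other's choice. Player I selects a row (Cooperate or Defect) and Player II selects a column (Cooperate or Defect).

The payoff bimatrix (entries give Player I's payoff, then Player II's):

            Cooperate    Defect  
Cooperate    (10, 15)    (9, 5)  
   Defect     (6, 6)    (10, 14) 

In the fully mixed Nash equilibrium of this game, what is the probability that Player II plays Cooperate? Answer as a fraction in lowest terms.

Let c be the probability that Player II plays Cooperate. In a completely mixed equilibrium, Player I must be indifferent between Cooperate and Defect.
Player I's expected payoff from Cooperate is 10c + 9(1−c); from Defect it is 6c + 10(1−c).
Setting these equal: c + 9 = −4c + 10, so c = 1/5.

1/5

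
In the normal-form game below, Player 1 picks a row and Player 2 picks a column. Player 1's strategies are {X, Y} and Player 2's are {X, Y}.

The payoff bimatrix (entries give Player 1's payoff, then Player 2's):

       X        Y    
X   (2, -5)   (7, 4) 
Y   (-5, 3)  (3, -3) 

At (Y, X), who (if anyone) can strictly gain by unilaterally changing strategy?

Player 1

Player 1 at (Y, X) earns -5; deviating to X yields 2 — a strict improvement.
Player 2 earns 3; deviating to Y yields -3 — not better.
Only Player 1 has a strictly profitable deviation.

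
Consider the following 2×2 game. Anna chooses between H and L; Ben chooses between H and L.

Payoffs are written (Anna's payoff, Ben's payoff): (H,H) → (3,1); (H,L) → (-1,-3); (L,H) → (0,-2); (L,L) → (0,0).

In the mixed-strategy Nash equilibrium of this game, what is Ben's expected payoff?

-1

First find x, the probability Anna plays H, from Ben's indifference between H and L: x − 2(1−x) = −3x, giving x = 1/3.
Since Ben is indifferent in equilibrium, Ben's expected payoff equals the payoff from either column against (1/3, 2/3). Using H: (1/3) − 2(2/3) = -1.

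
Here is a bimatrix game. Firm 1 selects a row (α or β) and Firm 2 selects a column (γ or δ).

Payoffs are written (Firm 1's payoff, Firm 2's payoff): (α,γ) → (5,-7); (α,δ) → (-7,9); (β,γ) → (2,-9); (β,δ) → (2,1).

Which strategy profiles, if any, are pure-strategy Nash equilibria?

(α, γ): Firm 2 prefers δ (9 > -7) — not an equilibrium.
(α, δ): Firm 1 prefers β (2 > -7) — not an equilibrium.
(β, γ): Firm 1 prefers α (5 > 2); Firm 2 prefers δ (1 > -9) — not an equilibrium.
(β, δ): Firm 1 gets 2 ≥ -7 from α, and Firm 2 gets 1 ≥ -9 from γ — Nash equilibrium.

(β, δ)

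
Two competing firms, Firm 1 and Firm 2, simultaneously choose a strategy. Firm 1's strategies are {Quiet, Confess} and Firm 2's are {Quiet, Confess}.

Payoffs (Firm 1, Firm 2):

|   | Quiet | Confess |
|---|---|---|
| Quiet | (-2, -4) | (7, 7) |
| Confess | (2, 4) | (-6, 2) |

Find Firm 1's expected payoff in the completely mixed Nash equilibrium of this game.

2/17

First find y, the probability Firm 2 plays Quiet, from Firm 1's indifference between Quiet and Confess: −2y + 7(1−y) = 2y − 6(1−y), giving y = 13/17.
Since Firm 1 is indifferent in equilibrium, Firm 1's expected payoff equals the payoff from either row against (13/17, 4/17). Using Quiet: −2(13/17) + 7(4/17) = 2/17.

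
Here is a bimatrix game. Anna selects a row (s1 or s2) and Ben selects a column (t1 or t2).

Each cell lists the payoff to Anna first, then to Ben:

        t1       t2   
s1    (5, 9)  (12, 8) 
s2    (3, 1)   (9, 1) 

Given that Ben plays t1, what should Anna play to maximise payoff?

s1

Against t1, Anna earns 5 from s1 and 3 from s2.
So s1 is the best response.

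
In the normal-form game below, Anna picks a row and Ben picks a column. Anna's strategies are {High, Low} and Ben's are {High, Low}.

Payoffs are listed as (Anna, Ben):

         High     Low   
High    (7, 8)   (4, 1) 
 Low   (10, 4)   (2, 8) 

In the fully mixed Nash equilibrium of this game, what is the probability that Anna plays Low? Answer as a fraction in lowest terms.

Let p be the probability that Anna plays High. In a completely mixed equilibrium, Ben must be indifferent between High and Low.
Ben's expected payoff from High is 8p + 4(1−p); from Low it is p + 8(1−p).
Setting these equal: 4p + 4 = −7p + 8, so p = 4/11.
Therefore Anna plays Low with probability 1 − 4/11 = 7/11.

7/11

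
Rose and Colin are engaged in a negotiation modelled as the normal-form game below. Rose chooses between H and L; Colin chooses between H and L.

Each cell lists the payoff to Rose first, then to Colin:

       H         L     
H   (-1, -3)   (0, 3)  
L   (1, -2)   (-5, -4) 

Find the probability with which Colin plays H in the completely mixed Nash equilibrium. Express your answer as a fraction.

Let y be the probability that Colin plays H. In a completely mixed equilibrium, Rose must be indifferent between H and L.
Rose's expected payoff from H is −y; from L it is y − 5(1−y).
Setting these equal: −y = 6y − 5, so y = 5/7.

5/7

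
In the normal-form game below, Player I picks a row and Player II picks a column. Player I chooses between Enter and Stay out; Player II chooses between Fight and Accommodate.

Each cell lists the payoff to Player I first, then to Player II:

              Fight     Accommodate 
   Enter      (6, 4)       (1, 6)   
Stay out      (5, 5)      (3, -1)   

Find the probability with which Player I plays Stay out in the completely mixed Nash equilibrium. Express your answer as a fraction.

Let p be the probability that Player I plays Enter. In a completely mixed equilibrium, Player II must be indifferent between Fight and Accommodate.
Player II's expected payoff from Fight is 4p + 5(1−p); from Accommodate it is 6p − (1−p).
Setting these equal: −p + 5 = 7p − 1, so p = 3/4.
Therefore Player I plays Stay out with probability 1 − 3/4 = 1/4.

1/4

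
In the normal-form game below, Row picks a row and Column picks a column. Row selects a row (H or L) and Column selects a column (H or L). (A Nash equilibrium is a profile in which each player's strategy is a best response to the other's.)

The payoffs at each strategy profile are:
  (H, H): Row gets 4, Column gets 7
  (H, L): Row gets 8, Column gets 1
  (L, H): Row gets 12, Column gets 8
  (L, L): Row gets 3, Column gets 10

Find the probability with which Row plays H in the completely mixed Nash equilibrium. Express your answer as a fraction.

Let x be the probability that Row plays H. In a completely mixed equilibrium, Column must be indifferent between H and L.
Column's expected payoff from H is 7x + 8(1−x); from L it is x + 10(1−x).
Setting these equal: −x + 8 = −9x + 10, so x = 1/4.

1/4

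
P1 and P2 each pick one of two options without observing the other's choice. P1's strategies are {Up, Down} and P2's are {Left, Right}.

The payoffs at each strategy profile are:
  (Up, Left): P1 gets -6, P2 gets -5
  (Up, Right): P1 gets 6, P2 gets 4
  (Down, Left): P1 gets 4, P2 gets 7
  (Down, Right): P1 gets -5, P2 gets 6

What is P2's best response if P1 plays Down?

Left

Against Down, P2 earns 7 from Left and 6 from Right.
So Left is the best response.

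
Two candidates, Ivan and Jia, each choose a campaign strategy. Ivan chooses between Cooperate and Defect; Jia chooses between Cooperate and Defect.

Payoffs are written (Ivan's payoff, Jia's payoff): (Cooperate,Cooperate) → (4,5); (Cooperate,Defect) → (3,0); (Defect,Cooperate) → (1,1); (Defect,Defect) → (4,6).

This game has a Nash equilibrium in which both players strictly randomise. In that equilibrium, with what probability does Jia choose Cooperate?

Let y be the probability that Jia plays Cooperate. In a completely mixed equilibrium, Ivan must be indifferent between Cooperate and Defect.
Ivan's expected payoff from Cooperate is 4y + 3(1−y); from Defect it is y + 4(1−y).
Setting these equal: y + 3 = −3y + 4, so y = 1/4.

1/4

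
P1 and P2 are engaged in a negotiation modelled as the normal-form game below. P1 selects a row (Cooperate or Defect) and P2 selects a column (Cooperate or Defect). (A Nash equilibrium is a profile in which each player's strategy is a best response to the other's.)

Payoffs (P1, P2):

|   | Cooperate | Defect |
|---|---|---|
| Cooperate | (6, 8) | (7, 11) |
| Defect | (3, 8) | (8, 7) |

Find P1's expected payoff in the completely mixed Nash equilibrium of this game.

First find y, the probability P2 plays Cooperate, from P1's indifference between Cooperate and Defect: 6y + 7(1−y) = 3y + 8(1−y), giving y = 1/4.
Since P1 is indifferent in equilibrium, P1's expected payoff equals the payoff from either row against (1/4, 3/4). Using Cooperate: 6(1/4) + 7(3/4) = 27/4.

27/4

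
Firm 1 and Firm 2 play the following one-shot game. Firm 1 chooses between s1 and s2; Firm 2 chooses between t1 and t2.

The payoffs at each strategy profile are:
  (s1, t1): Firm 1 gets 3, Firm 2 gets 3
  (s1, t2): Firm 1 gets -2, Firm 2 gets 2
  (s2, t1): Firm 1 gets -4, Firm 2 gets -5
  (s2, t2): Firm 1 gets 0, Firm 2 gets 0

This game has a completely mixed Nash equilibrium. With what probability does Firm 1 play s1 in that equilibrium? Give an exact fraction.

5/6

Let p be the probability that Firm 1 plays s1. In a completely mixed equilibrium, Firm 2 must be indifferent between t1 and t2.
Firm 2's expected payoff from t1 is 3p − 5(1−p); from t2 it is 2p.
Setting these equal: 8p − 5 = 2p, so p = 5/6.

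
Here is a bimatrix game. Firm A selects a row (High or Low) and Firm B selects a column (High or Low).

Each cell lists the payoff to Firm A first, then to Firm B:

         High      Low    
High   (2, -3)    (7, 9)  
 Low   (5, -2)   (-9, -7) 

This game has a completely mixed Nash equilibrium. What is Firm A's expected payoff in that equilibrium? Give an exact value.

First find y, the probability Firm B plays High, from Firm A's indifference between High and Low: 2y + 7(1−y) = 5y − 9(1−y), giving y = 16/19.
Since Firm A is indifferent in equilibrium, Firm A's expected payoff equals the payoff from either row against (16/19, 3/19). Using High: 2(16/19) + 7(3/19) = 53/19.

53/19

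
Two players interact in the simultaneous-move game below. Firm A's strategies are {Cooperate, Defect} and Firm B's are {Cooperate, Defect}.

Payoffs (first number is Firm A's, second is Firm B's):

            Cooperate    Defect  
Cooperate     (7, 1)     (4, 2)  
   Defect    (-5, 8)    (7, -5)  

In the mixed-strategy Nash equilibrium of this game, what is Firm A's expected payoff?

First find q, the probability Firm B plays Cooperate, from Firm A's indifference between Cooperate and Defect: 7q + 4(1−q) = −5q + 7(1−q), giving q = 1/5.
Since Firm A is indifferent in equilibrium, Firm A's expected payoff equals the payoff from either row against (1/5, 4/5). Using Cooperate: 7(1/5) + 4(4/5) = 23/5.

23/5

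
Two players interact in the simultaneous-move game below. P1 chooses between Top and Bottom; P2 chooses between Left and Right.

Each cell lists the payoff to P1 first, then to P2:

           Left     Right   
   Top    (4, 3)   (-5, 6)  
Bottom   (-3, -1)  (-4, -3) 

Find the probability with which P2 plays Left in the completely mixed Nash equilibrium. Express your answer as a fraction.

Let c be the probability that P2 plays Left. In a completely mixed equilibrium, P1 must be indifferent between Top and Bottom.
P1's expected payoff from Top is 4c − 5(1−c); from Bottom it is −3c − 4(1−c).
Setting these equal: 9c − 5 = c − 4, so c = 1/8.

1/8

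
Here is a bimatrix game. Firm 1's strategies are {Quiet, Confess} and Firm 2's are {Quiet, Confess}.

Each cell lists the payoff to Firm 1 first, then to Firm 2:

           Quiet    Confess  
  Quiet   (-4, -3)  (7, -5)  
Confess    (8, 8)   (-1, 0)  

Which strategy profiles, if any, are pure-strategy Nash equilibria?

(Confess, Quiet)

(Quiet, Quiet): Firm 1 prefers Confess (8 > -4) — not an equilibrium.
(Quiet, Confess): Firm 2 prefers Quiet (-3 > -5) — not an equilibrium.
(Confess, Quiet): Firm 1 gets 8 ≥ -4 from Quiet, and Firm 2 gets 8 ≥ 0 from Confess — Nash equilibrium.
(Confess, Confess): Firm 1 prefers Quiet (7 > -1); Firm 2 prefers Quiet (8 > 0) — not an equilibrium.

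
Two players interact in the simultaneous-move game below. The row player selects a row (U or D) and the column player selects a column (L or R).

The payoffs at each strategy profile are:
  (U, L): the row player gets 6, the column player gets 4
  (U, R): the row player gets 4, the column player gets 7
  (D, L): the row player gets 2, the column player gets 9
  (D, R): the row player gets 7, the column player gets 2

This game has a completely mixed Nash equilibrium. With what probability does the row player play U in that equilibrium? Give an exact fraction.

7/10

Let p be the probability that the row player plays U. In a completely mixed equilibrium, the column player must be indifferent between L and R.
The column player's expected payoff from L is 4p + 9(1−p); from R it is 7p + 2(1−p).
Setting these equal: −5p + 9 = 5p + 2, so p = 7/10.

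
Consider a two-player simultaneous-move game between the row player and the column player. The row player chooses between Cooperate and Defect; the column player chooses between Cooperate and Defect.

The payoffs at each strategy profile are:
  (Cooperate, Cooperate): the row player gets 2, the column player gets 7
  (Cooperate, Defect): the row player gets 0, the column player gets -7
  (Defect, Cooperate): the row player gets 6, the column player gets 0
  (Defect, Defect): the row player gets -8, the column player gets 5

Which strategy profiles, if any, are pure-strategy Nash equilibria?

none

(Cooperate, Cooperate): the row player prefers Defect (6 > 2) — not an equilibrium.
(Cooperate, Defect): the column player prefers Cooperate (7 > -7) — not an equilibrium.
(Defect, Cooperate): the column player prefers Defect (5 > 0) — not an equilibrium.
(Defect, Defect): the row player prefers Cooperate (0 > -8) — not an equilibrium.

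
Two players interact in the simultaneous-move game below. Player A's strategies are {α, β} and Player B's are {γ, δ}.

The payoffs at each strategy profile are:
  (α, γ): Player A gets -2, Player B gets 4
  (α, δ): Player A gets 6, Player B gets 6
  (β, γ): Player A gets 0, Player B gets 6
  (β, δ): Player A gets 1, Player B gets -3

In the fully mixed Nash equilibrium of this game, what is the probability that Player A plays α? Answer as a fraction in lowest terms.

Let r be the probability that Player A plays α. In a completely mixed equilibrium, Player B must be indifferent between γ and δ.
Player B's expected payoff from γ is 4r + 6(1−r); from δ it is 6r − 3(1−r).
Setting these equal: −2r + 6 = 9r − 3, so r = 9/11.

9/11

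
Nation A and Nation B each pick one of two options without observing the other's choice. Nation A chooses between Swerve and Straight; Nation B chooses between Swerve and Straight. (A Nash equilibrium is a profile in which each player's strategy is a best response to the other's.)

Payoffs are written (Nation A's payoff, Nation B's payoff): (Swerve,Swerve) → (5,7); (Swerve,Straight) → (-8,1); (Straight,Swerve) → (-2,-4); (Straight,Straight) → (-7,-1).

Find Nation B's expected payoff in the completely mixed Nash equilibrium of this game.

First find x, the probability Nation A plays Swerve, from Nation B's indifference between Swerve and Straight: 7x − 4(1−x) = x − (1−x), giving x = 1/3.
Since Nation B is indifferent in equilibrium, Nation B's expected payoff equals the payoff from either column against (1/3, 2/3). Using Swerve: 7(1/3) − 4(2/3) = -1/3.

-1/3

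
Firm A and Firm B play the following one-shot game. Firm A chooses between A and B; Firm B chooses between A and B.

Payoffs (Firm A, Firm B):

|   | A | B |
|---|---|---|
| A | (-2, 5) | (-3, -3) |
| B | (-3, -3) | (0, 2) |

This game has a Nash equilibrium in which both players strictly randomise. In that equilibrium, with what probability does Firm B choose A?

Let q be the probability that Firm B plays A. In a completely mixed equilibrium, Firm A must be indifferent between A and B.
Firm A's expected payoff from A is −2q − 3(1−q); from B it is −3q.
Setting these equal: q − 3 = −3q, so q = 3/4.

3/4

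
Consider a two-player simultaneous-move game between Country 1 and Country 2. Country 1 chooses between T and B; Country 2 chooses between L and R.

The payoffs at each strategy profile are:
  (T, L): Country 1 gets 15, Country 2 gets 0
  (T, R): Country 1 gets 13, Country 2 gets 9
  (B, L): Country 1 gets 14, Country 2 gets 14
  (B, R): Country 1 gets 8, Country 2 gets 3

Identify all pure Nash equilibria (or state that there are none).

(T, L): Country 2 prefers R (9 > 0) — not an equilibrium.
(T, R): Country 1 gets 13 ≥ 8 from B, and Country 2 gets 9 ≥ 0 from L — Nash equilibrium.
(B, L): Country 1 prefers T (15 > 14) — not an equilibrium.
(B, R): Country 1 prefers T (13 > 8); Country 2 prefers L (14 > 3) — not an equilibrium.

(T, R)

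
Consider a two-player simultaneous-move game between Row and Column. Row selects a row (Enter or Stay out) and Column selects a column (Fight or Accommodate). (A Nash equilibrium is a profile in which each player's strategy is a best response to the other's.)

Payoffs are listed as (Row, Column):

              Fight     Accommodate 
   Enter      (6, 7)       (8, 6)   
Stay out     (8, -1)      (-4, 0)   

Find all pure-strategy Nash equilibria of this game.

none

(Enter, Fight): Row prefers Stay out (8 > 6) — not an equilibrium.
(Enter, Accommodate): Column prefers Fight (7 > 6) — not an equilibrium.
(Stay out, Fight): Column prefers Accommodate (0 > -1) — not an equilibrium.
(Stay out, Accommodate): Row prefers Enter (8 > -4) — not an equilibrium.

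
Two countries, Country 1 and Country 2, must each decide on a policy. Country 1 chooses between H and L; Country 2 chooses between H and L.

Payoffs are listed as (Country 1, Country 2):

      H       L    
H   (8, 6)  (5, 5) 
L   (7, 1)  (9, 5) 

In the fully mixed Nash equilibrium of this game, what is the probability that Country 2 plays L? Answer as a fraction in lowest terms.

Let q be the probability that Country 2 plays H. In a completely mixed equilibrium, Country 1 must be indifferent between H and L.
Country 1's expected payoff from H is 8q + 5(1−q); from L it is 7q + 9(1−q).
Setting these equal: 3q + 5 = −2q + 9, so q = 4/5.
Therefore Country 2 plays L with probability 1 − 4/5 = 1/5.

1/5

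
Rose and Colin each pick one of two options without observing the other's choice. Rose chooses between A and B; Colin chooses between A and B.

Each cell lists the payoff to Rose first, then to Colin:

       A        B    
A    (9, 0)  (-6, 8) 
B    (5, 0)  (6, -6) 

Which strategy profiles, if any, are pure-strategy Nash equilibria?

(A, A): Colin prefers B (8 > 0) — not an equilibrium.
(A, B): Rose prefers B (6 > -6) — not an equilibrium.
(B, A): Rose prefers A (9 > 5) — not an equilibrium.
(B, B): Colin prefers A (0 > -6) — not an equilibrium.

none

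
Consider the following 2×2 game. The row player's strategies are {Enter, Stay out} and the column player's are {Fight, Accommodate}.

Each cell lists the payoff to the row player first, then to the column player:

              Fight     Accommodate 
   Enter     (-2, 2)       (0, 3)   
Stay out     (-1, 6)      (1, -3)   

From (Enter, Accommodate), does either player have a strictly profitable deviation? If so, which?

The row player at (Enter, Accommodate) earns 0; deviating to Stay out yields 1 — a strict improvement.
The column player earns 3; deviating to Fight yields 2 — not better.
Only the row player has a strictly profitable deviation.

The row player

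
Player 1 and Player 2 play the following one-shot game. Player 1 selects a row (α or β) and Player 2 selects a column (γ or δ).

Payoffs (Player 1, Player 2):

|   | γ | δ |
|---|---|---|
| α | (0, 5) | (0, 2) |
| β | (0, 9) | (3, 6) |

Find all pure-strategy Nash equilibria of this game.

(α, γ) and (β, γ)

(α, γ): Player 1 gets 0 ≥ 0 from β, and Player 2 gets 5 ≥ 2 from δ — Nash equilibrium.
(α, δ): Player 1 prefers β (3 > 0); Player 2 prefers γ (5 > 2) — not an equilibrium.
(β, γ): Player 1 gets 0 ≥ 0 from α, and Player 2 gets 9 ≥ 6 from δ — Nash equilibrium.
(β, δ): Player 2 prefers γ (9 > 6) — not an equilibrium.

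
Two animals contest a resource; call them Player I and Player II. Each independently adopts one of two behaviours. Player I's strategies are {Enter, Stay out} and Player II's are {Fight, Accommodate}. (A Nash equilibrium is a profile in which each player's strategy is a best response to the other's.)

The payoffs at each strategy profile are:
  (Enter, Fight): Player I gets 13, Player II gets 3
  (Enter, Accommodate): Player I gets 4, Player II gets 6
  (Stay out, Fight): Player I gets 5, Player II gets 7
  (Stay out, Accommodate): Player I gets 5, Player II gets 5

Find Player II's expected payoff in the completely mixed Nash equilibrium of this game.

27/5

First find x, the probability Player I plays Enter, from Player II's indifference between Fight and Accommodate: 3x + 7(1−x) = 6x + 5(1−x), giving x = 2/5.
Since Player II is indifferent in equilibrium, Player II's expected payoff equals the payoff from either column against (2/5, 3/5). Using Fight: 3(2/5) + 7(3/5) = 27/5.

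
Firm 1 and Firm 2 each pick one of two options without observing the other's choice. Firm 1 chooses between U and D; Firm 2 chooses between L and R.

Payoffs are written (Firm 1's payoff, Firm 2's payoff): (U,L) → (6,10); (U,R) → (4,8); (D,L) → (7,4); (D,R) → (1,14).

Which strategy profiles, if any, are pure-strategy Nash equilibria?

(U, L): Firm 1 prefers D (7 > 6) — not an equilibrium.
(U, R): Firm 2 prefers L (10 > 8) — not an equilibrium.
(D, L): Firm 2 prefers R (14 > 4) — not an equilibrium.
(D, R): Firm 1 prefers U (4 > 1) — not an equilibrium.

none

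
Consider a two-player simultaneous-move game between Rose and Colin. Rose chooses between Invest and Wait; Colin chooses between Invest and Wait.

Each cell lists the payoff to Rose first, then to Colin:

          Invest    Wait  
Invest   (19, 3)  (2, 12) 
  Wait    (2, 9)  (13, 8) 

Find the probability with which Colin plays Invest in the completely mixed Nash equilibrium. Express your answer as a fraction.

Let q be the probability that Colin plays Invest. In a completely mixed equilibrium, Rose must be indifferent between Invest and Wait.
Rose's expected payoff from Invest is 19q + 2(1−q); from Wait it is 2q + 13(1−q).
Setting these equal: 17q + 2 = −11q + 13, so q = 11/28.

11/28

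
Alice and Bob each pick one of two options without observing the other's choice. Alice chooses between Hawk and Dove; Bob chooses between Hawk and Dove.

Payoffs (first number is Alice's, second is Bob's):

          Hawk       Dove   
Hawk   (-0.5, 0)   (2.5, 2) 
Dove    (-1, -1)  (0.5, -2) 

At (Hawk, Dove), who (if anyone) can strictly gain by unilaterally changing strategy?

Alice at (Hawk, Dove) earns 2.5; deviating to Dove yields 0.5 — not better.
Bob earns 2; deviating to Hawk yields 0 — not better.
Neither player can strictly improve; the profile is a Nash equilibrium.

Neither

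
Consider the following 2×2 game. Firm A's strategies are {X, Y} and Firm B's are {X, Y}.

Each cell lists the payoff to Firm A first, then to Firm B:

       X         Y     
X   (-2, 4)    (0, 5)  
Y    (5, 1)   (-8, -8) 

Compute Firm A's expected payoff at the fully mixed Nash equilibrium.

-16/15

First find y, the probability Firm B plays X, from Firm A's indifference between X and Y: −2y = 5y − 8(1−y), giving y = 8/15.
Since Firm A is indifferent in equilibrium, Firm A's expected payoff equals the payoff from either row against (8/15, 7/15). Using X: −2(8/15) = -16/15.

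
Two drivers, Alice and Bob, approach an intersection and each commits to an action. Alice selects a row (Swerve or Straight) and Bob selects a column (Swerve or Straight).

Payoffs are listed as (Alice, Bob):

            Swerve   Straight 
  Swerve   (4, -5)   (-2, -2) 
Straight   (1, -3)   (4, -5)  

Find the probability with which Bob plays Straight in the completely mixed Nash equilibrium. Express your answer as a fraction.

1/3

Let y be the probability that Bob plays Swerve. In a completely mixed equilibrium, Alice must be indifferent between Swerve and Straight.
Alice's expected payoff from Swerve is 4y − 2(1−y); from Straight it is y + 4(1−y).
Setting these equal: 6y − 2 = −3y + 4, so y = 2/3.
Therefore Bob plays Straight with probability 1 − 2/3 = 1/3.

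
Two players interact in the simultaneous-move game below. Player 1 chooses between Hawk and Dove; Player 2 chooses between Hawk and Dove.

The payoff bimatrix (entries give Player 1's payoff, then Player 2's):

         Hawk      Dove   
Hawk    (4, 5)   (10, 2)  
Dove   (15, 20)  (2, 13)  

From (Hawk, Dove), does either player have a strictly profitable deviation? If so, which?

Player 2

Player 1 at (Hawk, Dove) earns 10; deviating to Dove yields 2 — not better.
Player 2 earns 2; deviating to Hawk yields 5 — a strict improvement.
Only Player 2 has a strictly profitable deviation.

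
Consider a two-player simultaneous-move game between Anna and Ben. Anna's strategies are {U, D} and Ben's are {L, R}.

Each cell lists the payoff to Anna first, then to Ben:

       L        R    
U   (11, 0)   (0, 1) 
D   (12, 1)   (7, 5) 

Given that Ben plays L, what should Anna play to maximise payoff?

D

Against L, Anna earns 11 from U and 12 from D.
So D is the best response.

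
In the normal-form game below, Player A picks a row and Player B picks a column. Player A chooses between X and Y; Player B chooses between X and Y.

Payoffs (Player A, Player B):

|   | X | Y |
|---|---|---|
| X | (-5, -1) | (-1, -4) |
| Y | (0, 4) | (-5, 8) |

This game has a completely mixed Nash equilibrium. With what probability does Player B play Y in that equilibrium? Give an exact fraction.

5/9

Let y be the probability that Player B plays X. In a completely mixed equilibrium, Player A must be indifferent between X and Y.
Player A's expected payoff from X is −5y − (1−y); from Y it is −5(1−y).
Setting these equal: −4y − 1 = 5y − 5, so y = 4/9.
Therefore Player B plays Y with probability 1 − 4/9 = 5/9.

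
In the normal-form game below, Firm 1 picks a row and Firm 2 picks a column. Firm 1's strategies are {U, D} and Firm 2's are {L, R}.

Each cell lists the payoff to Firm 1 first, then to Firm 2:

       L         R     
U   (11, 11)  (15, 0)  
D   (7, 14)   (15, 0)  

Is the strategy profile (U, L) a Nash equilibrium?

At (U, L), Firm 1 earns 11; switching to D would give 7, so Firm 1 has no profitable deviation.
Firm 2 earns 11; switching to R would give 0, so Firm 2 has no profitable deviation.
Neither player can gain by a unilateral deviation, so this profile is a Nash equilibrium.

Yes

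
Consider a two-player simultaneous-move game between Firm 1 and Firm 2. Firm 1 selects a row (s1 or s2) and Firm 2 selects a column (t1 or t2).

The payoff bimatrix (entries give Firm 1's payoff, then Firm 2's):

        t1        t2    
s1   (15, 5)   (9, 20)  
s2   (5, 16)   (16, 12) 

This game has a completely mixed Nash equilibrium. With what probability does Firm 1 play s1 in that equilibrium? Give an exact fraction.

Let r be the probability that Firm 1 plays s1. In a completely mixed equilibrium, Firm 2 must be indifferent between t1 and t2.
Firm 2's expected payoff from t1 is 5r + 16(1−r); from t2 it is 20r + 12(1−r).
Setting these equal: −11r + 16 = 8r + 12, so r = 4/19.

4/19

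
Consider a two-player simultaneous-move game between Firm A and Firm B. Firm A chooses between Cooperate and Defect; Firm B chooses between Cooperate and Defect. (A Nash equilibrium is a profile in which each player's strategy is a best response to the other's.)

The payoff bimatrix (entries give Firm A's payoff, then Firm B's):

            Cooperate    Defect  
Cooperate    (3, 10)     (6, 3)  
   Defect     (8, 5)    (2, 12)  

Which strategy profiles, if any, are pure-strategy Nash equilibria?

(Cooperate, Cooperate): Firm A prefers Defect (8 > 3) — not an equilibrium.
(Cooperate, Defect): Firm B prefers Cooperate (10 > 3) — not an equilibrium.
(Defect, Cooperate): Firm B prefers Defect (12 > 5) — not an equilibrium.
(Defect, Defect): Firm A prefers Cooperate (6 > 2) — not an equilibrium.

none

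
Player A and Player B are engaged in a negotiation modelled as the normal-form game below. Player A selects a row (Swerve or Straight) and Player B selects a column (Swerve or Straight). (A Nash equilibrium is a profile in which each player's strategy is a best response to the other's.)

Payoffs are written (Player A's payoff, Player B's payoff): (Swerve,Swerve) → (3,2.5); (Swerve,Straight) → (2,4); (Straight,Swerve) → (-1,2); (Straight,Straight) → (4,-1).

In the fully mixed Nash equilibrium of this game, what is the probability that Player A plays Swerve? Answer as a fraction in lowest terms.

2/3

Let p be the probability that Player A plays Swerve. In a completely mixed equilibrium, Player B must be indifferent between Swerve and Straight.
Player B's expected payoff from Swerve is 2.5p + 2(1−p); from Straight it is 4p − (1−p).
Setting these equal: 0.5p + 2 = 5p − 1, so p = 2/3.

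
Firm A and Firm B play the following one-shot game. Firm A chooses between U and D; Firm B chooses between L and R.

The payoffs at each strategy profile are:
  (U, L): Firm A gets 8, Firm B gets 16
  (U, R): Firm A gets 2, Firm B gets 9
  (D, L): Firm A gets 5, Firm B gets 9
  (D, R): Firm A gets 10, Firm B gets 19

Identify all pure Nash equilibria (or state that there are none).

(U, L) and (D, R)

(U, L): Firm A gets 8 ≥ 5 from D, and Firm B gets 16 ≥ 9 from R — Nash equilibrium.
(U, R): Firm A prefers D (10 > 2); Firm B prefers L (16 > 9) — not an equilibrium.
(D, L): Firm A prefers U (8 > 5); Firm B prefers R (19 > 9) — not an equilibrium.
(D, R): Firm A gets 10 ≥ 2 from U, and Firm B gets 19 ≥ 9 from L — Nash equilibrium.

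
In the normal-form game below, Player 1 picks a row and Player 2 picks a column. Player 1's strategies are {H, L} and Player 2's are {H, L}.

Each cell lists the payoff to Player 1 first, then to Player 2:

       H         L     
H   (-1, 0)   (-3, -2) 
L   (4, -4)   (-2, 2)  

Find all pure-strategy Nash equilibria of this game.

(H, H): Player 1 prefers L (4 > -1) — not an equilibrium.
(H, L): Player 1 prefers L (-2 > -3); Player 2 prefers H (0 > -2) — not an equilibrium.
(L, H): Player 2 prefers L (2 > -4) — not an equilibrium.
(L, L): Player 1 gets -2 ≥ -3 from H, and Player 2 gets 2 ≥ -4 from H — Nash equilibrium.

(L, L)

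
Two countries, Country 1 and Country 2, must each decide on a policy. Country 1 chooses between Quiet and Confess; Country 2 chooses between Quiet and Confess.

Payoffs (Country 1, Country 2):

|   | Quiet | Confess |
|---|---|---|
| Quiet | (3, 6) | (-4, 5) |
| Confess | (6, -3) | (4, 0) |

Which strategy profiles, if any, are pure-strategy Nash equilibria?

(Quiet, Quiet): Country 1 prefers Confess (6 > 3) — not an equilibrium.
(Quiet, Confess): Country 1 prefers Confess (4 > -4); Country 2 prefers Quiet (6 > 5) — not an equilibrium.
(Confess, Quiet): Country 2 prefers Confess (0 > -3) — not an equilibrium.
(Confess, Confess): Country 1 gets 4 ≥ -4 from Quiet, and Country 2 gets 0 ≥ -3 from Quiet — Nash equilibrium.

(Confess, Confess)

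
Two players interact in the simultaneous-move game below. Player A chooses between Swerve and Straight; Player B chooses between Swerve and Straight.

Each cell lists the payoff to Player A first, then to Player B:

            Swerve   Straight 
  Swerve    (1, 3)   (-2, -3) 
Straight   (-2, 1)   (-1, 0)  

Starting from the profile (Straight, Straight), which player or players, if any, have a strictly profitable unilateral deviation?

Player A at (Straight, Straight) earns -1; deviating to Swerve yields -2 — not better.
Player B earns 0; deviating to Swerve yields 1 — a strict improvement.
Only Player B has a strictly profitable deviation.

Player B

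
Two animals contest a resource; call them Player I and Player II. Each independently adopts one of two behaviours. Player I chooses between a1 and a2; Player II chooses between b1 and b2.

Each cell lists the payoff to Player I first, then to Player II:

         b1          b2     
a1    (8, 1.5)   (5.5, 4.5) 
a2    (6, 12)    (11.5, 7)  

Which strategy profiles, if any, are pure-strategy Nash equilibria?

(a1, b1): Player II prefers b2 (4.5 > 1.5) — not an equilibrium.
(a1, b2): Player I prefers a2 (11.5 > 5.5) — not an equilibrium.
(a2, b1): Player I prefers a1 (8 > 6) — not an equilibrium.
(a2, b2): Player II prefers b1 (12 > 7) — not an equilibrium.

none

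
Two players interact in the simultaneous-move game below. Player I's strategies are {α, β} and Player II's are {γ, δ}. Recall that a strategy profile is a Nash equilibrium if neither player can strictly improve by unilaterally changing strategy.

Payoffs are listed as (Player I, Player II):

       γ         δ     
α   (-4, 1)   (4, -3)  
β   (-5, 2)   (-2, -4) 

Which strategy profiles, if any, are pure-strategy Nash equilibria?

(α, γ)

(α, γ): Player I gets -4 ≥ -5 from β, and Player II gets 1 ≥ -3 from δ — Nash equilibrium.
(α, δ): Player II prefers γ (1 > -3) — not an equilibrium.
(β, γ): Player I prefers α (-4 > -5) — not an equilibrium.
(β, δ): Player I prefers α (4 > -2); Player II prefers γ (2 > -4) — not an equilibrium.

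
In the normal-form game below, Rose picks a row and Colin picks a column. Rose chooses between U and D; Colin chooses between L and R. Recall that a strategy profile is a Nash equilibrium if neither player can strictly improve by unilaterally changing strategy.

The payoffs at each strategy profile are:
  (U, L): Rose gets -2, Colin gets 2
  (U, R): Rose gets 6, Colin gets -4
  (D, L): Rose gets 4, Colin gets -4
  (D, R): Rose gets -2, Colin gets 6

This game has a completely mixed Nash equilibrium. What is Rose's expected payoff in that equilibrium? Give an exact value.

First find y, the probability Colin plays L, from Rose's indifference between U and D: −2y + 6(1−y) = 4y − 2(1−y), giving y = 4/7.
Since Rose is indifferent in equilibrium, Rose's expected payoff equals the payoff from either row against (4/7, 3/7). Using U: −2(4/7) + 6(3/7) = 10/7.

10/7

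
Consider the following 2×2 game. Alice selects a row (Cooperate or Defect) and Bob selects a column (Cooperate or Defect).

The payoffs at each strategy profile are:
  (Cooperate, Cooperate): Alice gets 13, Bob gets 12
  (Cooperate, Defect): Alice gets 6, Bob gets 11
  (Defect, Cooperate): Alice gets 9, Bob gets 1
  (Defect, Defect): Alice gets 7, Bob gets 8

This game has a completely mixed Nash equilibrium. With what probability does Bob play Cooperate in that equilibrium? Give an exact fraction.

1/5

Let y be the probability that Bob plays Cooperate. In a completely mixed equilibrium, Alice must be indifferent between Cooperate and Defect.
Alice's expected payoff from Cooperate is 13y + 6(1−y); from Defect it is 9y + 7(1−y).
Setting these equal: 7y + 6 = 2y + 7, so y = 1/5.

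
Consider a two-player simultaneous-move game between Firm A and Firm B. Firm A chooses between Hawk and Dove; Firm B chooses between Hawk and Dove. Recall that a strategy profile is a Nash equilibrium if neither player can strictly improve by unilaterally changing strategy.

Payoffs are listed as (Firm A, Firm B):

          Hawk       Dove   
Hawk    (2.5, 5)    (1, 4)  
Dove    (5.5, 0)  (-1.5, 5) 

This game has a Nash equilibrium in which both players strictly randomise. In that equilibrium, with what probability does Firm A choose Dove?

Let r be the probability that Firm A plays Hawk. In a completely mixed equilibrium, Firm B must be indifferent between Hawk and Dove.
Firm B's expected payoff from Hawk is 5r; from Dove it is 4r + 5(1−r).
Setting these equal: 5r = −r + 5, so r = 5/6.
Therefore Firm A plays Dove with probability 1 − 5/6 = 1/6.

1/6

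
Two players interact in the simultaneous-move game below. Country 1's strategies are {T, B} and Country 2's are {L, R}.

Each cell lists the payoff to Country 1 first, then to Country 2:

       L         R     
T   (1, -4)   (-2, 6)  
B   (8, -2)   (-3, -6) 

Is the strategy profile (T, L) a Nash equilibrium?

At (T, L), Country 1 earns 1; switching to B would give 8, so Country 1 would deviate.
Country 2 earns -4; switching to R would give 6, so Country 2 would deviate.
Since at least one player can profitably deviate, this is not a Nash equilibrium.

No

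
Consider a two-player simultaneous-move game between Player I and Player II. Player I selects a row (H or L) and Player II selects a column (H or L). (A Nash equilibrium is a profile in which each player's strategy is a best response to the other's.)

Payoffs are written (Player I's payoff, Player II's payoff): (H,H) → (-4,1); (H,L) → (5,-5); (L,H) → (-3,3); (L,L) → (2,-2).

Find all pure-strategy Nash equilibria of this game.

(H, H): Player I prefers L (-3 > -4) — not an equilibrium.
(H, L): Player II prefers H (1 > -5) — not an equilibrium.
(L, H): Player I gets -3 ≥ -4 from H, and Player II gets 3 ≥ -2 from L — Nash equilibrium.
(L, L): Player I prefers H (5 > 2); Player II prefers H (3 > -2) — not an equilibrium.

(L, H)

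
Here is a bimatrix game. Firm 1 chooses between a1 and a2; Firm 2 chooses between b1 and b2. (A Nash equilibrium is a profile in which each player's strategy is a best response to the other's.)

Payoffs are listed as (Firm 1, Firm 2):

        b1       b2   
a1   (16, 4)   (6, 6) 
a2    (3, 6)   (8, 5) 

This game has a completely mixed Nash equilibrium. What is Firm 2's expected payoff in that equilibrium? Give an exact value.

First find x, the probability Firm 1 plays a1, from Firm 2's indifference between b1 and b2: 4x + 6(1−x) = 6x + 5(1−x), giving x = 1/3.
Since Firm 2 is indifferent in equilibrium, Firm 2's expected payoff equals the payoff from either column against (1/3, 2/3). Using b1: 4(1/3) + 6(2/3) = 16/3.

16/3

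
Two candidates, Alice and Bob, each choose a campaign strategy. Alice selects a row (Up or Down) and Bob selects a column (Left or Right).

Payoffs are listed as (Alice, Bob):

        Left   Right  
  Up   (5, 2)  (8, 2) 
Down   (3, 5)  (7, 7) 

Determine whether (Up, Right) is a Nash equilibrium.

Yes

At (Up, Right), Alice earns 8; switching to Down would give 7, so Alice has no profitable deviation.
Bob earns 2; switching to Left would give 2, so Bob has no profitable deviation.
Neither player can gain by a unilateral deviation, so this profile is a Nash equilibrium.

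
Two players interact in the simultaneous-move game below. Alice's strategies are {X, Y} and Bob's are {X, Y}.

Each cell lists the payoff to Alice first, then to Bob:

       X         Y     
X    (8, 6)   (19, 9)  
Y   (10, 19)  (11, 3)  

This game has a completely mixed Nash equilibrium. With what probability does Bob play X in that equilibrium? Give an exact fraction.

4/5

Let q be the probability that Bob plays X. In a completely mixed equilibrium, Alice must be indifferent between X and Y.
Alice's expected payoff from X is 8q + 19(1−q); from Y it is 10q + 11(1−q).
Setting these equal: −11q + 19 = −q + 11, so q = 4/5.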